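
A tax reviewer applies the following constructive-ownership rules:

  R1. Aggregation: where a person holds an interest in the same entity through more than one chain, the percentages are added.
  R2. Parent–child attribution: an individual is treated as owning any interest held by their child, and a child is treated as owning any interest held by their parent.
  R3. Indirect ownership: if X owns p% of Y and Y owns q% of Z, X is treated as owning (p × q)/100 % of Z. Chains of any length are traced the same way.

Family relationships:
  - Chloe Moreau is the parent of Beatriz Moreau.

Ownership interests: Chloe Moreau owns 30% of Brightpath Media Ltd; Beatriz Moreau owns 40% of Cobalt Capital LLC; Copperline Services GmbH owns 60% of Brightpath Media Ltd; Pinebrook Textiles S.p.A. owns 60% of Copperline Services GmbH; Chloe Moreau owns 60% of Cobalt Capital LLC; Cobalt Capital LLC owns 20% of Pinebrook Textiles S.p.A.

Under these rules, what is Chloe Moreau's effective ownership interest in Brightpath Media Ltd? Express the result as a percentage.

37.2%

By parent–child attribution (R2), Chloe Moreau is treated as also owning Beatriz Moreau's interest in Cobalt Capital LLC, giving 60% + 40% = 100%.
Chain via Cobalt Capital LLC → Pinebrook Textiles S.p.A. → Copperline Services GmbH (R3): 100% × 20% × 60% × 60% = 7.2% of Brightpath Media Ltd.
Direct interest in Brightpath Media Ltd: 30%.
Aggregating (R1): 7.2% + 30% = 37.2%.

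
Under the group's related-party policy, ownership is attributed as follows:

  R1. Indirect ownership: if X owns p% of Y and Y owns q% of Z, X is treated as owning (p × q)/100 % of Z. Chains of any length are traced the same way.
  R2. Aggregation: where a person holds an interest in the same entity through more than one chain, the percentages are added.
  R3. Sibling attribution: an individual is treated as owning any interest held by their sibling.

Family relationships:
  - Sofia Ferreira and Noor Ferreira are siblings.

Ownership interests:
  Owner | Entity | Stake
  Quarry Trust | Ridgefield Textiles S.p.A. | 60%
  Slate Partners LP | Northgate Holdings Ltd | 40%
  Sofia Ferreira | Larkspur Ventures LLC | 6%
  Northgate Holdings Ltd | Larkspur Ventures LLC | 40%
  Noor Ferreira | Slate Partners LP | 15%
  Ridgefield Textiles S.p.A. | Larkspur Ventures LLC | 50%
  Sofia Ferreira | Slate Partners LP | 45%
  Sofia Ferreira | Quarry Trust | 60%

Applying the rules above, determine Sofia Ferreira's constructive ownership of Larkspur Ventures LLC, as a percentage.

By sibling attribution (R3), Sofia Ferreira is treated as also owning Noor Ferreira's interest in Slate Partners LP, giving 45% + 15% = 60%.
Chain via Quarry Trust → Ridgefield Textiles S.p.A. (R1): 60% × 60% × 50% = 18% of Larkspur Ventures LLC.
Chain via Slate Partners LP → Northgate Holdings Ltd (R1): 60% × 40% × 40% = 9.6% of Larkspur Ventures LLC.
Direct interest in Larkspur Ventures LLC: 6%.
Aggregating (R2): 18% + 9.6% + 6% = 33.6%.

33.6%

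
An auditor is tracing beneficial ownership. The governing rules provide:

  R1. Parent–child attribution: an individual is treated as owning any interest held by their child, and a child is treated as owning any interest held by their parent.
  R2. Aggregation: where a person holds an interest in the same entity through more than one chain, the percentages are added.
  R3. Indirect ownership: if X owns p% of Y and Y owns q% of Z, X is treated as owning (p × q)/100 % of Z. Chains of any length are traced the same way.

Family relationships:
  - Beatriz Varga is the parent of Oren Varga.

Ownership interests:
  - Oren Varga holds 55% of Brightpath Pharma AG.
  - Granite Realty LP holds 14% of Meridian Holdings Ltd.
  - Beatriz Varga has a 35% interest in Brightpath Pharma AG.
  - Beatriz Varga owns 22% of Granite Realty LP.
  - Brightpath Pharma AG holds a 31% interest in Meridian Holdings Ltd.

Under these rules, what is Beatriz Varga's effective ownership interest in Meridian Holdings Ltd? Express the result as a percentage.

30.98%

By parent–child attribution (R1), Beatriz Varga is treated as also owning Oren Varga's interest in Brightpath Pharma AG, giving 35% + 55% = 90%.
Chain via Granite Realty LP (R3): 22% × 14% = 3.08% of Meridian Holdings Ltd.
Chain via Brightpath Pharma AG (R3): 90% × 31% = 27.9% of Meridian Holdings Ltd.
Aggregating (R2): 3.08% + 27.9% = 30.98%.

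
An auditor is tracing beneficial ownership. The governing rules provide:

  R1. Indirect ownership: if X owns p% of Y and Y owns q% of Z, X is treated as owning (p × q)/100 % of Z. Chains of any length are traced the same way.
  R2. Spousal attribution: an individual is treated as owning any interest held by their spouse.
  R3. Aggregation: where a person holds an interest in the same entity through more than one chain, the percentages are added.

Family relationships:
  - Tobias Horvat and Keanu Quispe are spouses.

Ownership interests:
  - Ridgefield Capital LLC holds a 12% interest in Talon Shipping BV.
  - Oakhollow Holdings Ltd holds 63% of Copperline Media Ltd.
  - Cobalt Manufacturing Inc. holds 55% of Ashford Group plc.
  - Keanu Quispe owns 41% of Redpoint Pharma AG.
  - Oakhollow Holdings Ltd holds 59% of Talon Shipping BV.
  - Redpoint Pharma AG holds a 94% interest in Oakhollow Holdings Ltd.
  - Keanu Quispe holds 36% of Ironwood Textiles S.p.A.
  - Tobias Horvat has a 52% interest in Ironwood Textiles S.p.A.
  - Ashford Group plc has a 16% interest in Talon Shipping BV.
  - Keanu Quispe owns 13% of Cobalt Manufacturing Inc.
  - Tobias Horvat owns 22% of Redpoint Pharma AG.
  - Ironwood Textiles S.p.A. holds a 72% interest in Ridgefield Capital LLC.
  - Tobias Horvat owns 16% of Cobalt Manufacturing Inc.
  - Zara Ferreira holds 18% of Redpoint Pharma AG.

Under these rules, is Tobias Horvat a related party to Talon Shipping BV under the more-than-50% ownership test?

By spousal attribution (R2), Tobias Horvat is treated as also owning Keanu Quispe's interest in Ironwood Textiles S.p.A, giving 52% + 36% = 88%.
By spousal attribution (R2), Tobias Horvat is treated as also owning Keanu Quispe's interest in Redpoint Pharma AG, giving 22% + 41% = 63%.
By spousal attribution (R2), Tobias Horvat is treated as also owning Keanu Quispe's interest in Cobalt Manufacturing Inc, giving 16% + 13% = 29%.
Chain via Ironwood Textiles S.p.A. → Ridgefield Capital LLC (R1): 88% × 72% × 12% = 7.6032% of Talon Shipping BV.
Chain via Redpoint Pharma AG → Oakhollow Holdings Ltd (R1): 63% × 94% × 59% = 34.9398% of Talon Shipping BV.
Chain via Cobalt Manufacturing Inc. → Ashford Group plc (R1): 29% × 55% × 16% = 2.552% of Talon Shipping BV.
Aggregating (R3): 7.6032% + 34.9398% + 2.552% = 45.095%.
45.095% does not exceed the 50% threshold, so Tobias is not a related party to Talon Shipping BV.

No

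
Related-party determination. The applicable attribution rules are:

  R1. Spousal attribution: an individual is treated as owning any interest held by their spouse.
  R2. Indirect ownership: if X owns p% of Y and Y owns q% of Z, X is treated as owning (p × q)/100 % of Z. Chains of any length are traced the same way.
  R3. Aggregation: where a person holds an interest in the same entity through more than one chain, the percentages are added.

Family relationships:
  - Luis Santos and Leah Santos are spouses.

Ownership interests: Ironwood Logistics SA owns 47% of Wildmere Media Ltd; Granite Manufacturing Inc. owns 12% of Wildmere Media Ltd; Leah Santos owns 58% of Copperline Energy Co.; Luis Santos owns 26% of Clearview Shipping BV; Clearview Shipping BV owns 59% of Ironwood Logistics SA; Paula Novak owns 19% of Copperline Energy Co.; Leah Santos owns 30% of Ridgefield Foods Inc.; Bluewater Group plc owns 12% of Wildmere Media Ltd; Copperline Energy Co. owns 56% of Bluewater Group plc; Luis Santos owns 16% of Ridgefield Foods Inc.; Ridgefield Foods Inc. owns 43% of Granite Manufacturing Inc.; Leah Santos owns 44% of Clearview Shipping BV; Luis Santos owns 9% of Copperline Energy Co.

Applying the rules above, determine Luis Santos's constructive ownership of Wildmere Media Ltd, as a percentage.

By spousal attribution (R1), Luis Santos is treated as also owning Leah Santos's interest in Clearview Shipping BV, giving 26% + 44% = 70%.
By spousal attribution (R1), Luis Santos is treated as also owning Leah Santos's interest in Ridgefield Foods Inc, giving 16% + 30% = 46%.
By spousal attribution (R1), Luis Santos is treated as also owning Leah Santos's interest in Copperline Energy Co, giving 9% + 58% = 67%.
Chain via Clearview Shipping BV → Ironwood Logistics SA (R2): 70% × 59% × 47% = 19.411% of Wildmere Media Ltd.
Chain via Ridgefield Foods Inc. → Granite Manufacturing Inc. (R2): 46% × 43% × 12% = 2.3736% of Wildmere Media Ltd.
Chain via Copperline Energy Co. → Bluewater Group plc (R2): 67% × 56% × 12% = 4.5024% of Wildmere Media Ltd.
Aggregating (R3): 19.411% + 2.3736% + 4.5024% = 26.287%.

26.287%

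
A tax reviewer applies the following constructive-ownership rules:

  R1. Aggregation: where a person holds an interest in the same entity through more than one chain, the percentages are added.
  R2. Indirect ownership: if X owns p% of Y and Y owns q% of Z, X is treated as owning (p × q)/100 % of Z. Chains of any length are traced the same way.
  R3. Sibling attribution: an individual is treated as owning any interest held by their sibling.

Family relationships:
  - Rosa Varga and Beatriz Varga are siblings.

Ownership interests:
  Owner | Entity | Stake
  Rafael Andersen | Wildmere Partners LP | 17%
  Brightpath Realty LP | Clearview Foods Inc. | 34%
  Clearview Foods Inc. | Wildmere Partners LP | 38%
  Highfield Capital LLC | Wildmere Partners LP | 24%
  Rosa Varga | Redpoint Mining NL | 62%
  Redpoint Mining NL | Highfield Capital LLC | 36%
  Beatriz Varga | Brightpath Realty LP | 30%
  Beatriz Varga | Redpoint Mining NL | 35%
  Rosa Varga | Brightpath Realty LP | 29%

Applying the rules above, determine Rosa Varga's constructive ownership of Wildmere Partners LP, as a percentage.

16.0036%

By sibling attribution (R3), Rosa Varga is treated as also owning Beatriz Varga's interest in Brightpath Realty LP, giving 29% + 30% = 59%.
By sibling attribution (R3), Rosa Varga is treated as also owning Beatriz Varga's interest in Redpoint Mining NL, giving 62% + 35% = 97%.
Chain via Brightpath Realty LP → Clearview Foods Inc. (R2): 59% × 34% × 38% = 7.6228% of Wildmere Partners LP.
Chain via Redpoint Mining NL → Highfield Capital LLC (R2): 97% × 36% × 24% = 8.3808% of Wildmere Partners LP.
Aggregating (R1): 7.6228% + 8.3808% = 16.0036%.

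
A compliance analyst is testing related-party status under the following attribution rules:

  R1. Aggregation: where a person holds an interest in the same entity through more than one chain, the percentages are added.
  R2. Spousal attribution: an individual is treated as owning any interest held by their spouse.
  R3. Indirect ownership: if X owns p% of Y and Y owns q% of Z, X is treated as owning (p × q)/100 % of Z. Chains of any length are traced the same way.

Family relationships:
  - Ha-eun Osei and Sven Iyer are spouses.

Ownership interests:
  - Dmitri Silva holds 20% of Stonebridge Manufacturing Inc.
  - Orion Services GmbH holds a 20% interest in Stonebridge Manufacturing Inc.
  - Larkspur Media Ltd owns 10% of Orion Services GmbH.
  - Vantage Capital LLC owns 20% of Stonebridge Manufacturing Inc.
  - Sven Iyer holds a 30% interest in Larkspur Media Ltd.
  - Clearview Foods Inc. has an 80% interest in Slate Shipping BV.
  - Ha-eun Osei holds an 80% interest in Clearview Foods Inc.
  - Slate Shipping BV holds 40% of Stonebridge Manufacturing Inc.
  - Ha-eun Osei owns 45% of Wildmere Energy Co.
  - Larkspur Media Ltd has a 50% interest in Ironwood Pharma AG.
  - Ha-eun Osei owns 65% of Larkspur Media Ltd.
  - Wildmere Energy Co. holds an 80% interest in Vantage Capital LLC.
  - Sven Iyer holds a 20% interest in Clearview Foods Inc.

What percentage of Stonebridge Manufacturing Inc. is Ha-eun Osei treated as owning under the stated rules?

By spousal attribution (R2), Ha-eun Osei is treated as also owning Sven Iyer's interest in Clearview Foods Inc, giving 80% + 20% = 100%.
By spousal attribution (R2), Ha-eun Osei is treated as also owning Sven Iyer's interest in Larkspur Media Ltd, giving 65% + 30% = 95%.
Chain via Wildmere Energy Co. → Vantage Capital LLC (R3): 45% × 80% × 20% = 7.2% of Stonebridge Manufacturing Inc.
Chain via Clearview Foods Inc. → Slate Shipping BV (R3): 100% × 80% × 40% = 32% of Stonebridge Manufacturing Inc.
Chain via Larkspur Media Ltd → Orion Services GmbH (R3): 95% × 10% × 20% = 1.9% of Stonebridge Manufacturing Inc.
Aggregating (R1): 7.2% + 32% + 1.9% = 41.1%.

41.1%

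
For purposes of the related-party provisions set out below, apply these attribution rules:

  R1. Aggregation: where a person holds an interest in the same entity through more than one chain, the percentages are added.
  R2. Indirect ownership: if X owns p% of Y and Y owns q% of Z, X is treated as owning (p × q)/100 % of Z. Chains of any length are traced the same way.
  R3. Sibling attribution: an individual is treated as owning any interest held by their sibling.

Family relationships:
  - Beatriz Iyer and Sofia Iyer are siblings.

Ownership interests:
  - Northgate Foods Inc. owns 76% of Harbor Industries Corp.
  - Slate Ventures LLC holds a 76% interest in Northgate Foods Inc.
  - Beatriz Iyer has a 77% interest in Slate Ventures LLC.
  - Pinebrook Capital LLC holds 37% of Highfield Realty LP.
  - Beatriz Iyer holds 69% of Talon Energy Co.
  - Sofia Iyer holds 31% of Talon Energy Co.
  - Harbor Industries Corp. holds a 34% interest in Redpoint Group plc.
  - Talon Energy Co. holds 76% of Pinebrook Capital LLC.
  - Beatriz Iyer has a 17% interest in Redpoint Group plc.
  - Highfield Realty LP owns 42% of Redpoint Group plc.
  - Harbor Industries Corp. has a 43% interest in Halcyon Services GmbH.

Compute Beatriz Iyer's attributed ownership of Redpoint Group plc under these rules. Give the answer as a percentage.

By sibling attribution (R3), Beatriz Iyer is treated as also owning Sofia Iyer's interest in Talon Energy Co, giving 69% + 31% = 100%.
Chain via Slate Ventures LLC → Northgate Foods Inc. → Harbor Industries Corp. (R2): 77% × 76% × 76% × 34% = 15.121568% of Redpoint Group plc.
Chain via Talon Energy Co. → Pinebrook Capital LLC → Highfield Realty LP (R2): 100% × 76% × 37% × 42% = 11.8104% of Redpoint Group plc.
Direct interest in Redpoint Group plc: 17%.
Aggregating (R1): 15.121568% + 11.8104% + 17% = 43.931968%.

43.931968%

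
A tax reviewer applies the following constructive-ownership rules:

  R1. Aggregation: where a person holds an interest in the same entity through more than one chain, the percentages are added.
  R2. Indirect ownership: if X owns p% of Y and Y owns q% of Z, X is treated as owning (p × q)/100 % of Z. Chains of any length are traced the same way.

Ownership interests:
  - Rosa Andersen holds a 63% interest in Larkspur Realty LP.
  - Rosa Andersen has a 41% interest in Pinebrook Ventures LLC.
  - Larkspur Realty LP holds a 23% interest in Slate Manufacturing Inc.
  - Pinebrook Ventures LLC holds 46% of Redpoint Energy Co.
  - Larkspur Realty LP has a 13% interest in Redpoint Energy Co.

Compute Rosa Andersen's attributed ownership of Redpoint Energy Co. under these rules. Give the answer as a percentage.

27.05%

Chain via Pinebrook Ventures LLC (R2): 41% × 46% = 18.86% of Redpoint Energy Co.
Chain via Larkspur Realty LP (R2): 63% × 13% = 8.19% of Redpoint Energy Co.
Aggregating (R1): 18.86% + 8.19% = 27.05%.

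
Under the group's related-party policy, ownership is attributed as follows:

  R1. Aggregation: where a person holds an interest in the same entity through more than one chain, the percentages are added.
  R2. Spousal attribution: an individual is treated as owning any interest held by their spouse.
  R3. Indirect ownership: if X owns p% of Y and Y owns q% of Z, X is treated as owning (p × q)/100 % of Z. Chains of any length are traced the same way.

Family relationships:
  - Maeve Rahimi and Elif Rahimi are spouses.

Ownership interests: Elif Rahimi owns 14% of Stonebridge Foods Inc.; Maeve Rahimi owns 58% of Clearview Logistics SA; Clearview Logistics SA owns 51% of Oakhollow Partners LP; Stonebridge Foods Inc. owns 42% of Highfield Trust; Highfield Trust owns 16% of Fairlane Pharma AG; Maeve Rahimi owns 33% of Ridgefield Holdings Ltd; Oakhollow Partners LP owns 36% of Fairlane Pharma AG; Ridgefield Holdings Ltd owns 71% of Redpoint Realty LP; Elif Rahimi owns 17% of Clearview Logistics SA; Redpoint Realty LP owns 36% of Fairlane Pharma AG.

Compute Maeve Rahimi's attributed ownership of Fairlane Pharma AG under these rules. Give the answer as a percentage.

By spousal attribution (R2), Maeve Rahimi is treated as also owning Elif Rahimi's interest in Clearview Logistics SA, giving 58% + 17% = 75%.
By spousal attribution (R2), Maeve Rahimi is treated as owning Elif Rahimi's 14% interest in Stonebridge Foods Inc.
Chain via Clearview Logistics SA → Oakhollow Partners LP (R3): 75% × 51% × 36% = 13.77% of Fairlane Pharma AG.
Chain via Ridgefield Holdings Ltd → Redpoint Realty LP (R3): 33% × 71% × 36% = 8.4348% of Fairlane Pharma AG.
Chain via Stonebridge Foods Inc. → Highfield Trust (R3): 14% × 42% × 16% = 0.9408% of Fairlane Pharma AG.
Aggregating (R1): 13.77% + 8.4348% + 0.9408% = 23.1456%.

23.1456%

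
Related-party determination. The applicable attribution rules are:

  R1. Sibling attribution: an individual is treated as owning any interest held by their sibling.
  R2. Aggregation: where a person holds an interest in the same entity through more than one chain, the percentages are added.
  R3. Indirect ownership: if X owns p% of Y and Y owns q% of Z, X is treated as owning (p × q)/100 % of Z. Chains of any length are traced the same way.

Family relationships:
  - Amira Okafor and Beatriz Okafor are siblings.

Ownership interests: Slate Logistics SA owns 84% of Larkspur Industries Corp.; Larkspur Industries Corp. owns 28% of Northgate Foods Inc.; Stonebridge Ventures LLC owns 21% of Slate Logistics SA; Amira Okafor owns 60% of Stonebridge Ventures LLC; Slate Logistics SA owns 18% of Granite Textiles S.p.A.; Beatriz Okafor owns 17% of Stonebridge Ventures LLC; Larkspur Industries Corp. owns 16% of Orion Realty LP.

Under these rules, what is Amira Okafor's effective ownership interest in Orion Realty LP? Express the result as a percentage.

By sibling attribution (R1), Amira Okafor is treated as also owning Beatriz Okafor's interest in Stonebridge Ventures LLC, giving 60% + 17% = 77%.
Chain via Stonebridge Ventures LLC → Slate Logistics SA → Larkspur Industries Corp. (R3): 77% × 21% × 84% × 16% = 2.173248% of Orion Realty LP.

2.173248%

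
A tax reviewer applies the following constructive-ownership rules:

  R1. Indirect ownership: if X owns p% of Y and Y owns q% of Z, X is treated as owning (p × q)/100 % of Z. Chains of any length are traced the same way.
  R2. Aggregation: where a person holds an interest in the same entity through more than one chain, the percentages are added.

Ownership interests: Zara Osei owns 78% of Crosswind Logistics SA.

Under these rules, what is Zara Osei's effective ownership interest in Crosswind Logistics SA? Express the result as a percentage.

78%

Direct interest in Crosswind Logistics SA: 78%.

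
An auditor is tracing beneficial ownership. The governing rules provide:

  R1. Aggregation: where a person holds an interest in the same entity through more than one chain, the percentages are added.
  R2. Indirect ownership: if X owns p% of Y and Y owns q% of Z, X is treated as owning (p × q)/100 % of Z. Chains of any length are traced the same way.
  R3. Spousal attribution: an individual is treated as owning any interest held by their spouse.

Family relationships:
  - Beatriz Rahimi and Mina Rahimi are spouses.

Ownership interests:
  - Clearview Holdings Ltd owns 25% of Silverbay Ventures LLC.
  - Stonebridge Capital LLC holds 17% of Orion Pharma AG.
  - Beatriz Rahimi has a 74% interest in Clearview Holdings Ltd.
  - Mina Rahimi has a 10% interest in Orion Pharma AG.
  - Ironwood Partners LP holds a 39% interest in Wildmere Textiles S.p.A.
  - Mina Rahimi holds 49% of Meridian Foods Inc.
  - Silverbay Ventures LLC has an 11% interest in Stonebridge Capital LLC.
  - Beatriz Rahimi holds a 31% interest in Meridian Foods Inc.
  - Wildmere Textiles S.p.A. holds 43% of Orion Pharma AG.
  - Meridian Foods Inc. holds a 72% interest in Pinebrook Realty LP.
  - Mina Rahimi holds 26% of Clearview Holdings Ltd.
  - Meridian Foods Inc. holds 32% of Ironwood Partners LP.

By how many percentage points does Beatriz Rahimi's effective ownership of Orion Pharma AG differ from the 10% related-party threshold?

4.76062

By spousal attribution (R3), Beatriz Rahimi is treated as also owning Mina Rahimi's interest in Meridian Foods Inc, giving 31% + 49% = 80%.
By spousal attribution (R3), Beatriz Rahimi is treated as also owning Mina Rahimi's interest in Clearview Holdings Ltd, giving 74% + 26% = 100%.
By spousal attribution (R3), Beatriz Rahimi is treated as owning Mina Rahimi's 10% interest in Orion Pharma AG.
Chain via Meridian Foods Inc. → Ironwood Partners LP → Wildmere Textiles S.p.A. (R2): 80% × 32% × 39% × 43% = 4.29312% of Orion Pharma AG.
Chain via Clearview Holdings Ltd → Silverbay Ventures LLC → Stonebridge Capital LLC (R2): 100% × 25% × 11% × 17% = 0.4675% of Orion Pharma AG.
Direct interest in Orion Pharma AG: 10%.
Aggregating (R1): 4.29312% + 0.4675% + 10% = 14.76062%.
14.76062% exceeds the 10% threshold by 4.76062 percentage points.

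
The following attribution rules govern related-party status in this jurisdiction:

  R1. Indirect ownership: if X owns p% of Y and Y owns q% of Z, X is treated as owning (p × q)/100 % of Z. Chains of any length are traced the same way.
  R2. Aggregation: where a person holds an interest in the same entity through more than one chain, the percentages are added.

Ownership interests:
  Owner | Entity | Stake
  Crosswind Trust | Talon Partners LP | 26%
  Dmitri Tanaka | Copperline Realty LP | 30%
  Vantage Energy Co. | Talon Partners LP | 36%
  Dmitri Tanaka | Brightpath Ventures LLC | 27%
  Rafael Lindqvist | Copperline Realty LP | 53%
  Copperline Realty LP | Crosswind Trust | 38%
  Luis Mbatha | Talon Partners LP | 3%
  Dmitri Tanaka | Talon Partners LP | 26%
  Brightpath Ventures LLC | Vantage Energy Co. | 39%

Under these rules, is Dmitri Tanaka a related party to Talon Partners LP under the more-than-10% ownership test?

Yes

Chain via Copperline Realty LP → Crosswind Trust (R1): 30% × 38% × 26% = 2.964% of Talon Partners LP.
Chain via Brightpath Ventures LLC → Vantage Energy Co. (R1): 27% × 39% × 36% = 3.7908% of Talon Partners LP.
Direct interest in Talon Partners LP: 26%.
Aggregating (R2): 2.964% + 3.7908% + 26% = 32.7548%.
32.7548% exceeds the 10% threshold, so Dmitri is a related party to Talon Partners LP.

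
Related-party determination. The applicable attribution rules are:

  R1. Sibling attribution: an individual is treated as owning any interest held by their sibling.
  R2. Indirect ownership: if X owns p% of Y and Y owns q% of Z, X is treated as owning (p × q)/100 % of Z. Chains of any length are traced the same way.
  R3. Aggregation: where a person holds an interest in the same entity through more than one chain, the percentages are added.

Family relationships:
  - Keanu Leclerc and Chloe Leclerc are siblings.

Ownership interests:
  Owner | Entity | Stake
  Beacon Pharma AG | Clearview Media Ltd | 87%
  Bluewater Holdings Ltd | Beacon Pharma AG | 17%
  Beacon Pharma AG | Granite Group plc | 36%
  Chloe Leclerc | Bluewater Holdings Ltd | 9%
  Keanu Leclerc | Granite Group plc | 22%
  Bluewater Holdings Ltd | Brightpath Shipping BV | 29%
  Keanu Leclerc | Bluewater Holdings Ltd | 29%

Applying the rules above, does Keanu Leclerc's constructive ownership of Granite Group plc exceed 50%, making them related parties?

No

By sibling attribution (R1), Keanu Leclerc is treated as also owning Chloe Leclerc's interest in Bluewater Holdings Ltd, giving 29% + 9% = 38%.
Chain via Bluewater Holdings Ltd → Beacon Pharma AG (R2): 38% × 17% × 36% = 2.3256% of Granite Group plc.
Direct interest in Granite Group plc: 22%.
Aggregating (R3): 2.3256% + 22% = 24.3256%.
24.3256% does not exceed the 50% threshold, so Keanu is not a related party to Granite Group plc.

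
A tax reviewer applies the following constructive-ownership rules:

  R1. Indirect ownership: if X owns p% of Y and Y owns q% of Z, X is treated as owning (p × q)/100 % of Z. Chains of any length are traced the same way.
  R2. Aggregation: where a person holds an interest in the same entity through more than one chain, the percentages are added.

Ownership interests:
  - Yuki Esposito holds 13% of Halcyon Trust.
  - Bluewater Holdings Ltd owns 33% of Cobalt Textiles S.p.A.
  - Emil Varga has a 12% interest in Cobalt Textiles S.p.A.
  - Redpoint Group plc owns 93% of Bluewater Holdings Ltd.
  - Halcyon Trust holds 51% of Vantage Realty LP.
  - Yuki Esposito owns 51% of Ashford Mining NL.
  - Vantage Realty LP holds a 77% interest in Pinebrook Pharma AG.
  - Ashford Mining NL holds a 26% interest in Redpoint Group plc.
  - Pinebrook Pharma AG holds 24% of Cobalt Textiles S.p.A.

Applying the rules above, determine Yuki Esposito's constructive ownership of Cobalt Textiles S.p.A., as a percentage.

Chain via Halcyon Trust → Vantage Realty LP → Pinebrook Pharma AG (R1): 13% × 51% × 77% × 24% = 1.225224% of Cobalt Textiles S.p.A.
Chain via Ashford Mining NL → Redpoint Group plc → Bluewater Holdings Ltd (R1): 51% × 26% × 93% × 33% = 4.069494% of Cobalt Textiles S.p.A.
Aggregating (R2): 1.225224% + 4.069494% = 5.294718%.

5.294718%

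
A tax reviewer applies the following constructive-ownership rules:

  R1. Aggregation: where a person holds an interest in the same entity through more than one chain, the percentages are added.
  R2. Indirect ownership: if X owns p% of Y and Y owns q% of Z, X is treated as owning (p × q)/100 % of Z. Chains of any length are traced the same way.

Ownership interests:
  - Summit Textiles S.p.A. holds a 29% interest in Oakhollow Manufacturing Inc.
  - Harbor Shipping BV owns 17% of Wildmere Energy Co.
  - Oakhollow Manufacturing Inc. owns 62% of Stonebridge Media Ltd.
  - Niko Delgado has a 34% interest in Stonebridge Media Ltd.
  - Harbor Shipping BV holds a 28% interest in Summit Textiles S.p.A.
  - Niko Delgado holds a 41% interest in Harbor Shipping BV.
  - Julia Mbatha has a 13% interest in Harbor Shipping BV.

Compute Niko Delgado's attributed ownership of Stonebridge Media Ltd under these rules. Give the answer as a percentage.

Chain via Harbor Shipping BV → Summit Textiles S.p.A. → Oakhollow Manufacturing Inc. (R2): 41% × 28% × 29% × 62% = 2.064104% of Stonebridge Media Ltd.
Direct interest in Stonebridge Media Ltd: 34%.
Aggregating (R1): 2.064104% + 34% = 36.064104%.

36.064104%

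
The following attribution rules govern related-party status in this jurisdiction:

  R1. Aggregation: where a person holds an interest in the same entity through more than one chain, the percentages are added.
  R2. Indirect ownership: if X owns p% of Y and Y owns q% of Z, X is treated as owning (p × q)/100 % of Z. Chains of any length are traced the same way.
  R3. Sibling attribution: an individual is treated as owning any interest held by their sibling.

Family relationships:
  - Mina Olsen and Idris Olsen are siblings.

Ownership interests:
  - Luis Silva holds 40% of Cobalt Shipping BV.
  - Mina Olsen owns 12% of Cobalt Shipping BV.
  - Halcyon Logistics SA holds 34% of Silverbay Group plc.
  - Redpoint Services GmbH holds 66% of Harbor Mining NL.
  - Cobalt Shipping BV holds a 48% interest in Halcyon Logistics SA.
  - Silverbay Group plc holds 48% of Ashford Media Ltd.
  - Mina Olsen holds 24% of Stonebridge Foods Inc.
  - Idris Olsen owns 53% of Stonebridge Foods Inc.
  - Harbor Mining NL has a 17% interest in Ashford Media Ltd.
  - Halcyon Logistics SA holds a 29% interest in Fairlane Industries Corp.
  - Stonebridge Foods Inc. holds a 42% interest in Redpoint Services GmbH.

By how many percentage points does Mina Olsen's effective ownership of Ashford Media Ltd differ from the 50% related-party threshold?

By sibling attribution (R3), Mina Olsen is treated as also owning Idris Olsen's interest in Stonebridge Foods Inc, giving 24% + 53% = 77%.
Chain via Stonebridge Foods Inc. → Redpoint Services GmbH → Harbor Mining NL (R2): 77% × 42% × 66% × 17% = 3.628548% of Ashford Media Ltd.
Chain via Cobalt Shipping BV → Halcyon Logistics SA → Silverbay Group plc (R2): 12% × 48% × 34% × 48% = 0.940032% of Ashford Media Ltd.
Aggregating (R1): 3.628548% + 0.940032% = 4.56858%.
4.56858% falls short of the 50% threshold by 45.43142 percentage points.

45.43142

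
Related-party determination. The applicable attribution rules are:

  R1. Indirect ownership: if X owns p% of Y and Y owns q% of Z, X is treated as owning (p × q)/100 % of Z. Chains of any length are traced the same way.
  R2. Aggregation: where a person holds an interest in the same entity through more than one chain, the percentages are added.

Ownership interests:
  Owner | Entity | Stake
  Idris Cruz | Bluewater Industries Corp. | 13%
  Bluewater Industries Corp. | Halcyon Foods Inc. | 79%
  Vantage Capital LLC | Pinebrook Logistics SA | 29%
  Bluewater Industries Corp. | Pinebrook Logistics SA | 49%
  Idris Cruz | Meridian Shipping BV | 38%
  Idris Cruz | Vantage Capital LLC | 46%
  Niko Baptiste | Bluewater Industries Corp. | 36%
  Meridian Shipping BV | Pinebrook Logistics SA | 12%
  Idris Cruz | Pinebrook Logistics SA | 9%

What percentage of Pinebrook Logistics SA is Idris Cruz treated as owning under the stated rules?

Chain via Bluewater Industries Corp. (R1): 13% × 49% = 6.37% of Pinebrook Logistics SA.
Chain via Vantage Capital LLC (R1): 46% × 29% = 13.34% of Pinebrook Logistics SA.
Chain via Meridian Shipping BV (R1): 38% × 12% = 4.56% of Pinebrook Logistics SA.
Direct interest in Pinebrook Logistics SA: 9%.
Aggregating (R2): 6.37% + 13.34% + 4.56% + 9% = 33.27%.

33.27%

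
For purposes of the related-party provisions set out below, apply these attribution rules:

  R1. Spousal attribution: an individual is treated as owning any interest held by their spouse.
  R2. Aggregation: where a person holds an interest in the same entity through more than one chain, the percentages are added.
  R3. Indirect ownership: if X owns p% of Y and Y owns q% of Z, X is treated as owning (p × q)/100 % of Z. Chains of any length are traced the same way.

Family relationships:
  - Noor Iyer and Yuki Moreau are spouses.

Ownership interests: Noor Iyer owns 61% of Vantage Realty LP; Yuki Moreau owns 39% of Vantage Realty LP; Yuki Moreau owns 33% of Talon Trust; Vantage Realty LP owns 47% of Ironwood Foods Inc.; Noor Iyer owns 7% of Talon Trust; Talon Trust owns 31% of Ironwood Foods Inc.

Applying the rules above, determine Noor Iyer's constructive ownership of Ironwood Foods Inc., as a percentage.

By spousal attribution (R1), Noor Iyer is treated as also owning Yuki Moreau's interest in Talon Trust, giving 7% + 33% = 40%.
By spousal attribution (R1), Noor Iyer is treated as also owning Yuki Moreau's interest in Vantage Realty LP, giving 61% + 39% = 100%.
Chain via Talon Trust (R3): 40% × 31% = 12.4% of Ironwood Foods Inc.
Chain via Vantage Realty LP (R3): 100% × 47% = 47% of Ironwood Foods Inc.
Aggregating (R2): 12.4% + 47% = 59.4%.

59.4%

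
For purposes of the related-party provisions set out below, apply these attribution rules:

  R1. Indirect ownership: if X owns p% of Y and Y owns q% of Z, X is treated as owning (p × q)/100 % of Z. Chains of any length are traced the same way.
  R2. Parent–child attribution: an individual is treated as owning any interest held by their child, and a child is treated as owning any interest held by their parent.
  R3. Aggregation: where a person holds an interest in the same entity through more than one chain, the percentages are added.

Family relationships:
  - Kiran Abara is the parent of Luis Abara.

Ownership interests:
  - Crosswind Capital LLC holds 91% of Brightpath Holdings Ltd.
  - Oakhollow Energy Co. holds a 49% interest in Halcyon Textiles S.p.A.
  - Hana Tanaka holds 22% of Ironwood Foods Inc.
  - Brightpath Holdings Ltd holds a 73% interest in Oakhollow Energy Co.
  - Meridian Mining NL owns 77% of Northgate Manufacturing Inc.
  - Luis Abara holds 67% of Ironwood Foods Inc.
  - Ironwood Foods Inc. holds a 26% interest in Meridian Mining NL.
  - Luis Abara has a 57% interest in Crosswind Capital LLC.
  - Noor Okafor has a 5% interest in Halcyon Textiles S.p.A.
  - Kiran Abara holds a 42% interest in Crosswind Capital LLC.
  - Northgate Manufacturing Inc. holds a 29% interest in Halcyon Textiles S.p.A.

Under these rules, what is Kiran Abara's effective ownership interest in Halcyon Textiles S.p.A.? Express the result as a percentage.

By parent–child attribution (R2), Kiran Abara is treated as also owning Luis Abara's interest in Crosswind Capital LLC, giving 42% + 57% = 99%.
By parent–child attribution (R2), Kiran Abara is treated as owning Luis Abara's 67% interest in Ironwood Foods Inc.
Chain via Crosswind Capital LLC → Brightpath Holdings Ltd → Oakhollow Energy Co. (R1): 99% × 91% × 73% × 49% = 32.225193% of Halcyon Textiles S.p.A.
Chain via Ironwood Foods Inc. → Meridian Mining NL → Northgate Manufacturing Inc. (R1): 67% × 26% × 77% × 29% = 3.889886% of Halcyon Textiles S.p.A.
Aggregating (R3): 32.225193% + 3.889886% = 36.115079%.

36.115079%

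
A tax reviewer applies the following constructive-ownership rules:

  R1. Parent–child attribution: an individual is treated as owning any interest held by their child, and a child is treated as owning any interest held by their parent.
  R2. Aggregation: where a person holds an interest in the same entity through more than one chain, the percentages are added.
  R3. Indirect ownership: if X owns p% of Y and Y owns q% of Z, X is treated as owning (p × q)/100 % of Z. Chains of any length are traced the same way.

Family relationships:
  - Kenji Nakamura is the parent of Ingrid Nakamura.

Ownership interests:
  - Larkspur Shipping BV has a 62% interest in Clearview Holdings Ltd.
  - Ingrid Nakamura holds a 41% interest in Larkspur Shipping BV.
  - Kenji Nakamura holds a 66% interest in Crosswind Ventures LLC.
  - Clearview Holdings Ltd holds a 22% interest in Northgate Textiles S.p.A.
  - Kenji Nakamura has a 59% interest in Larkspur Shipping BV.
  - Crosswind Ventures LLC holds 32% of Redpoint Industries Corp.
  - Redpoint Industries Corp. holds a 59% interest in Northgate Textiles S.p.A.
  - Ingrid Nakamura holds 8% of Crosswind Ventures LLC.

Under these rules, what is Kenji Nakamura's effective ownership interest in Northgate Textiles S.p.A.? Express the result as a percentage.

By parent–child attribution (R1), Kenji Nakamura is treated as also owning Ingrid Nakamura's interest in Larkspur Shipping BV, giving 59% + 41% = 100%.
By parent–child attribution (R1), Kenji Nakamura is treated as also owning Ingrid Nakamura's interest in Crosswind Ventures LLC, giving 66% + 8% = 74%.
Chain via Larkspur Shipping BV → Clearview Holdings Ltd (R3): 100% × 62% × 22% = 13.64% of Northgate Textiles S.p.A.
Chain via Crosswind Ventures LLC → Redpoint Industries Corp. (R3): 74% × 32% × 59% = 13.9712% of Northgate Textiles S.p.A.
Aggregating (R2): 13.64% + 13.9712% = 27.6112%.

27.6112%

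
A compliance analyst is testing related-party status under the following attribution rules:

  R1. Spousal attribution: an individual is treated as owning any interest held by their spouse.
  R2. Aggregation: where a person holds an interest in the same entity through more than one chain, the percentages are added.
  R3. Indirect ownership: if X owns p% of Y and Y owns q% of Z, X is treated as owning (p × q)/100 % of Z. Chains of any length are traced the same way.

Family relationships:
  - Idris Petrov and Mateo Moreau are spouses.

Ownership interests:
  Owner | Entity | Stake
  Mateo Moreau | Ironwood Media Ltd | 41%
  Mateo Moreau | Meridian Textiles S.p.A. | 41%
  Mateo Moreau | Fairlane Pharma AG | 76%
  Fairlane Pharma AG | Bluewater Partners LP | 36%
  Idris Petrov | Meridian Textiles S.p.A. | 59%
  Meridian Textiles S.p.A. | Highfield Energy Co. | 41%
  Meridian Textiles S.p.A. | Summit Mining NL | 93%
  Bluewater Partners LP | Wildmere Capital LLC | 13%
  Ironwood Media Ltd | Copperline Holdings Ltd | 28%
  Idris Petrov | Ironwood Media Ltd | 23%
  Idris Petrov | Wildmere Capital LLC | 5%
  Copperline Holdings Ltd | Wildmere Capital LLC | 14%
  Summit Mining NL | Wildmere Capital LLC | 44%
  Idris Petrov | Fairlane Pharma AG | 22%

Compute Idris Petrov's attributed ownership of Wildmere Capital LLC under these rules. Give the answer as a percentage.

53.0152%

By spousal attribution (R1), Idris Petrov is treated as also owning Mateo Moreau's interest in Meridian Textiles S.p.A, giving 59% + 41% = 100%.
By spousal attribution (R1), Idris Petrov is treated as also owning Mateo Moreau's interest in Fairlane Pharma AG, giving 22% + 76% = 98%.
By spousal attribution (R1), Idris Petrov is treated as also owning Mateo Moreau's interest in Ironwood Media Ltd, giving 23% + 41% = 64%.
Chain via Meridian Textiles S.p.A. → Summit Mining NL (R3): 100% × 93% × 44% = 40.92% of Wildmere Capital LLC.
Chain via Fairlane Pharma AG → Bluewater Partners LP (R3): 98% × 36% × 13% = 4.5864% of Wildmere Capital LLC.
Chain via Ironwood Media Ltd → Copperline Holdings Ltd (R3): 64% × 28% × 14% = 2.5088% of Wildmere Capital LLC.
Direct interest in Wildmere Capital LLC: 5%.
Aggregating (R2): 40.92% + 4.5864% + 2.5088% + 5% = 53.0152%.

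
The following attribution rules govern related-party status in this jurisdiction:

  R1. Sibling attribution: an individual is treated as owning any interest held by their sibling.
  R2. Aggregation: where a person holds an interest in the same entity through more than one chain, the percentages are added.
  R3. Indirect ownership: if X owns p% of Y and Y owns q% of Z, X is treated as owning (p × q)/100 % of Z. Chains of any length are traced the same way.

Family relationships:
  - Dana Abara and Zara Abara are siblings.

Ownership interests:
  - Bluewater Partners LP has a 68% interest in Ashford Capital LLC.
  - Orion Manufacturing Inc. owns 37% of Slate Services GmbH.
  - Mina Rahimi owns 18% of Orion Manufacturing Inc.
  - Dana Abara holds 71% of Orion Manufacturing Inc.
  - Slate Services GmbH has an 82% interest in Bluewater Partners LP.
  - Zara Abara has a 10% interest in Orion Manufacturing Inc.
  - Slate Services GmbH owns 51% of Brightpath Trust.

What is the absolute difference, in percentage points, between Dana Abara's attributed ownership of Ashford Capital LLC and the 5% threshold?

11.711272

By sibling attribution (R1), Dana Abara is treated as also owning Zara Abara's interest in Orion Manufacturing Inc, giving 71% + 10% = 81%.
Chain via Orion Manufacturing Inc. → Slate Services GmbH → Bluewater Partners LP (R3): 81% × 37% × 82% × 68% = 16.711272% of Ashford Capital LLC.
16.711272% exceeds the 5% threshold by 11.711272 percentage points.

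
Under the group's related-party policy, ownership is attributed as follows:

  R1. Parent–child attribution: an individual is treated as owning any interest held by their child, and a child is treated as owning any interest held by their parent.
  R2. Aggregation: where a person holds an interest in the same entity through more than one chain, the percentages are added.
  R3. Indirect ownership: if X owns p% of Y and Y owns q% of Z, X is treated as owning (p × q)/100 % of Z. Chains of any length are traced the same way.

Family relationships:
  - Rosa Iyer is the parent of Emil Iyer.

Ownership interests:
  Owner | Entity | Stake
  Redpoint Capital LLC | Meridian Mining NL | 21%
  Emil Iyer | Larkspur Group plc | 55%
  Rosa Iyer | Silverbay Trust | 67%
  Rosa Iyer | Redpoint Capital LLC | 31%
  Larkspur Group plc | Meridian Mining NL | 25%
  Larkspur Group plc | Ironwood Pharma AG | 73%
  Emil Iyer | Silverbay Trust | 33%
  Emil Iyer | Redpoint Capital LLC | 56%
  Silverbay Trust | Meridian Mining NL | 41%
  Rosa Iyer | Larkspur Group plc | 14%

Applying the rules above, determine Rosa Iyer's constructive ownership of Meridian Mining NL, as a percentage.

By parent–child attribution (R1), Rosa Iyer is treated as also owning Emil Iyer's interest in Silverbay Trust, giving 67% + 33% = 100%.
By parent–child attribution (R1), Rosa Iyer is treated as also owning Emil Iyer's interest in Redpoint Capital LLC, giving 31% + 56% = 87%.
By parent–child attribution (R1), Rosa Iyer is treated as also owning Emil Iyer's interest in Larkspur Group plc, giving 14% + 55% = 69%.
Chain via Silverbay Trust (R3): 100% × 41% = 41% of Meridian Mining NL.
Chain via Redpoint Capital LLC (R3): 87% × 21% = 18.27% of Meridian Mining NL.
Chain via Larkspur Group plc (R3): 69% × 25% = 17.25% of Meridian Mining NL.
Aggregating (R2): 41% + 18.27% + 17.25% = 76.52%.

76.52%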